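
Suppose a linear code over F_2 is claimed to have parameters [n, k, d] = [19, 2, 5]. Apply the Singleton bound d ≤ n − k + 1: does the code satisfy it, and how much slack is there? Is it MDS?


Singleton RHS = n − k + 1 = 18, slack = 13, bound satisfied, not MDS.

Singleton bound: d ≤ n − k + 1.
Here n = 19, k = 2, so n − k + 1 = 18.
Given d = 5, check d ≤ 18: YES.
Slack = (n − k + 1) − d = 13.
The code is NOT MDS (slack = 13 > 0).
Description: the claimed parameters are [19, 2, 5]_2; such a code would be non-MDS.


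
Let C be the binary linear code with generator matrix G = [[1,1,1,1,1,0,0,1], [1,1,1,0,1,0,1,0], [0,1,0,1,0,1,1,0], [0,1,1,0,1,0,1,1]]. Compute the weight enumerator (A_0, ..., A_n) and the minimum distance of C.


Weight distribution: A_0 = 1, A_2 = 1, A_3 = 4, A_4 = 3, A_5 = 4, A_6 = 3. Minimum distance d = 2.

Enumerate all 2^4 = 16 messages m ∈ F_2^4.
For each, compute codeword c = mG in F_2^8, then tally its weight.
  m = 0000 → c = 00000000, weight = 0.
  m = 1000 → c = 11111001, weight = 6.
  m = 0100 → c = 11101010, weight = 5.
  m = 1100 → c = 00010011, weight = 3.
  m = 0010 → c = 01010110, weight = 4.
  m = 1010 → c = 10101111, weight = 6.
  m = 0110 → c = 10111100, weight = 5.
  m = 1110 → c = 01000101, weight = 3.
  m = 0001 → c = 01101011, weight = 5.
  m = 1001 → c = 10010010, weight = 3.
  m = 0101 → c = 10000001, weight = 2.
  m = 1101 → c = 01111000, weight = 4.
  m = 0011 → c = 00111101, weight = 5.
  m = 1011 → c = 11000100, weight = 3.
  m = 0111 → c = 11010111, weight = 6.
  m = 1111 → c = 00101110, weight = 4.
Tally weights:
  weight 0: 1 codewords.
  weight 2: 1 codewords.
  weight 3: 4 codewords.
  weight 4: 3 codewords.
  weight 5: 4 codewords.
  weight 6: 3 codewords.
Minimum distance d = smallest w > 0 with A_w > 0 = 2.
Sanity: Σ A_w = 16 = 2^4 = 16 ✓.


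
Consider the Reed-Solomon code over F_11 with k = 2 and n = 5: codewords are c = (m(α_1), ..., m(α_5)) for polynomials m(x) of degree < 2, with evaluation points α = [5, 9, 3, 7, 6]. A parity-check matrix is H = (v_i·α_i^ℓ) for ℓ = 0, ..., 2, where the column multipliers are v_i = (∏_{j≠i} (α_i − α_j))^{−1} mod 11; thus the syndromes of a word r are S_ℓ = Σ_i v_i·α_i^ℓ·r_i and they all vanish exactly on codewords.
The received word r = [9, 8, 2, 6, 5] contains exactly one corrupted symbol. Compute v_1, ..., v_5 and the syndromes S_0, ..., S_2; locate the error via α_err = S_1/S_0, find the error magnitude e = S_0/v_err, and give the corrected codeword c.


S = (10, 6, 8), error at position 1, error magnitude e = 5, c = [4, 8, 2, 6, 5].

Step 1: column multipliers v_i = (∏_{j≠i}(α_i − α_j))^{−1} mod 11.
  i = 1 (α = 5): (5−9)(5−3)(5−7)(5−6) = (−4)·2·(−2)·(−1) = −16 ≡ 6, so v_1 = 6^{−1} = 2 (mod 11).
  i = 2 (α = 9): (9−5)(9−3)(9−7)(9−6) = 4·6·2·3 = 144 ≡ 1, so v_2 = 1^{−1} = 1 (mod 11).
  i = 3 (α = 3): (3−5)(3−9)(3−7)(3−6) = (−2)·(−6)·(−4)·(−3) = 144 ≡ 1, so v_3 = 1^{−1} = 1 (mod 11).
  i = 4 (α = 7): (7−5)(7−9)(7−3)(7−6) = 2·(−2)·4·1 = −16 ≡ 6, so v_4 = 6^{−1} = 2 (mod 11).
  i = 5 (α = 6): (6−5)(6−9)(6−3)(6−7) = 1·(−3)·3·(−1) = 9 ≡ 9, so v_5 = 9^{−1} = 5 (mod 11).
  v = [2, 1, 1, 2, 5].
Step 2: syndromes of r = [9, 8, 2, 6, 5] (all sums mod 11).
  S_0 = Σ v_i r_i = 2·9 + 1·8 + 1·2 + 2·6 + 5·5 = 65 ≡ 10.
  S_1 = Σ v_i α_i r_i = 2·5·9 + 1·9·8 + 1·3·2 + 2·7·6 + 5·6·5 = 402 ≡ 6.
  α_i^2 mod 11 = [3, 4, 9, 5, 3].
  S_2 = Σ v_i α_i^2 r_i = 2·3·9 + 1·4·8 + 1·9·2 + 2·5·6 + 5·3·5 = 239 ≡ 8.
  S = (10, 6, 8) ≠ 0, so r is not a codeword (an error is present).
Step 3: locate the error. For a single error e at position i, S_ℓ = v_i·e·α_i^ℓ, so α_err = S_1/S_0.
  S_0^{−1} = 10^{−1} = 10 (mod 11), so α_err = 6·10 = 60 ≡ 5 = α_1. Error position i = 1.
  Consistency check: S_2/S_1 = 8·2 = 16 ≡ 5 = α_err ✓ (single-error assumption holds).
Step 4: error magnitude e = S_0/v_1 = S_0·∏_{j≠1}(α_1 − α_j) = 10·6 = 60 ≡ 5 (mod 11).
Step 5: correct position 1: c_1 = r_1 − e = 9 − 5 ≡ 4 (mod 11). Hence c = [4, 8, 2, 6, 5].
  Check: interpolating c through the α_i gives m(x) = 10 + 1·x (degree < 2) with m(α_i) = c_i for every i, so c is indeed a codeword.


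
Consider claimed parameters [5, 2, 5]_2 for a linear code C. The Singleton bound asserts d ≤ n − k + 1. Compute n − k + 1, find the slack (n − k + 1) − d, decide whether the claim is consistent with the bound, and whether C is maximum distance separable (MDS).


Singleton RHS = n − k + 1 = 4, slack = -1, bound violated (no such code; not MDS).

Singleton bound: d ≤ n − k + 1.
Here n = 5, k = 2, so n − k + 1 = 4.
Given d = 5, check d ≤ 4: NO.
Slack = (n − k + 1) − d = -1.
The slack is negative: d = 5 exceeds n − k + 1 = 4 by 1, so the Singleton bound is violated and no linear [5, 2, 5]_2 code can exist. In particular it is not MDS (MDS requires d = n − k + 1 exactly).
Description: the claimed parameters are [5, 2, 5]_2; such a code would be impossible (violates the Singleton bound).


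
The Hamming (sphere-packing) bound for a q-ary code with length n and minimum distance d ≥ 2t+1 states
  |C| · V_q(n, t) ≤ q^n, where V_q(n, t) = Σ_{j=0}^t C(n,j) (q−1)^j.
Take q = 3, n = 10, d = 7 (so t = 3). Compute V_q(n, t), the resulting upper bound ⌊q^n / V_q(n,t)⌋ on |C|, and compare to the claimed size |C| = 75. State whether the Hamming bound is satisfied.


V_q(n, t) = 1161, q^n = 59049, Hamming bound = 50, |C| = 75 > bound (violated).

Step 1: Compute V_q(n, t) = Σ_{j=0}^3 C(n, j) (q−1)^j.
  j = 0: C(10,0)·(2)^0 = 1·1 = 1.
  j = 1: C(10,1)·(2)^1 = 10·2 = 20.
  j = 2: C(10,2)·(2)^2 = 45·4 = 180.
  j = 3: C(10,3)·(2)^3 = 120·8 = 960.
  V_q(n, t) = 1 + 20 + 180 + 960 = 1161.
Step 2: q^n = 3^10 = 59049.
Step 3: Hamming bound ⌊q^n / V_q(n,t)⌋ = ⌊59049/1161⌋ = 50.
Step 4: Compare |C| = 75 to 50: violated.
The claimed |C| lies above the Hamming bound, so no 3-ary code of length 10 with d ≥ 7 can have 75 codewords.


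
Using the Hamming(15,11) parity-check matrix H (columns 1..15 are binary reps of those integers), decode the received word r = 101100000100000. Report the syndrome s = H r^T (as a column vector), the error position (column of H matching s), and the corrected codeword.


s = (1, 1, 0, 0)^T, error position = 12, corrected codeword c = 101100000101000

Compute s = H r^T mod 2 one row at a time:
  s_1 = 0 + 0 + 1 + 0 + 0 + 0 + 0 + 0 = 1 ≡ 1 (mod 2).
  s_2 = 1 + 0 + 0 + 0 + 0 + 0 + 0 + 0 = 1 ≡ 1 (mod 2).
  s_3 = 0 + 1 + 0 + 0 + 1 + 0 + 0 + 0 = 2 ≡ 0 (mod 2).
  s_4 = 1 + 1 + 0 + 0 + 0 + 0 + 0 + 0 = 2 ≡ 0 (mod 2).
s = (1, 1, 0, 0)^T — this equals column 12 of H (binary 1100), so error is at position 12.
Correct: flip bit 12 of r = 101100000100000 to get c = 101100000101000.


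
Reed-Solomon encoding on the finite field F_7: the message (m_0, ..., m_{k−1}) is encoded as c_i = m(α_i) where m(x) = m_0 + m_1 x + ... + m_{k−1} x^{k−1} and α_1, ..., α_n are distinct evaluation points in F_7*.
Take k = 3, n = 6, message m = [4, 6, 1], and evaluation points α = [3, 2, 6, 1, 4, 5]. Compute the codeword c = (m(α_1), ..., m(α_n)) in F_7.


c = [3, 6, 6, 4, 2, 3]

Message polynomial: m(x) = 4 + 6·x + 1·x^2 (mod 7).
For each evaluation point α_i, compute m(α_i) mod 7:
  α_1 = 3: Horner steps 1 → 2 → 3, so m(3) = 3.
  α_2 = 2: Horner steps 1 → 1 → 6, so m(2) = 6.
  α_3 = 6: Horner steps 1 → 5 → 6, so m(6) = 6.
  α_4 = 1: Horner steps 1 → 0 → 4, so m(1) = 4.
  α_5 = 4: Horner steps 1 → 3 → 2, so m(4) = 2.
  α_6 = 5: Horner steps 1 → 4 → 3, so m(5) = 3.
Codeword c = [3, 6, 6, 4, 2, 3] ∈ F_7^6.


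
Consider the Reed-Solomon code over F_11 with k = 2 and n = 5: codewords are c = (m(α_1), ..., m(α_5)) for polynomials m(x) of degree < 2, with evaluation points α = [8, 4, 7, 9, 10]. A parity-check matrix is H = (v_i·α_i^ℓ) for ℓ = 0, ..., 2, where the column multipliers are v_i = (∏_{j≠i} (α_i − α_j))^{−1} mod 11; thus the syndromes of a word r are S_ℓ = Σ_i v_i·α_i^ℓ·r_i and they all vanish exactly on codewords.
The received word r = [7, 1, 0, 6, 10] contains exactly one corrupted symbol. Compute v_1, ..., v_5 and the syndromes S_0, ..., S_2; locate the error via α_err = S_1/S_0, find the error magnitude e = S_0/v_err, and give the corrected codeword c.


S = (3, 5, 1), error at position 4, error magnitude e = 3, c = [7, 1, 0, 3, 10].

Step 1: column multipliers v_i = (∏_{j≠i}(α_i − α_j))^{−1} mod 11.
  i = 1 (α = 8): (8−4)(8−7)(8−9)(8−10) = 4·1·(−1)·(−2) = 8 ≡ 8, so v_1 = 8^{−1} = 7 (mod 11).
  i = 2 (α = 4): (4−8)(4−7)(4−9)(4−10) = (−4)·(−3)·(−5)·(−6) = 360 ≡ 8, so v_2 = 8^{−1} = 7 (mod 11).
  i = 3 (α = 7): (7−8)(7−4)(7−9)(7−10) = (−1)·3·(−2)·(−3) = −18 ≡ 4, so v_3 = 4^{−1} = 3 (mod 11).
  i = 4 (α = 9): (9−8)(9−4)(9−7)(9−10) = 1·5·2·(−1) = −10 ≡ 1, so v_4 = 1^{−1} = 1 (mod 11).
  i = 5 (α = 10): (10−8)(10−4)(10−7)(10−9) = 2·6·3·1 = 36 ≡ 3, so v_5 = 3^{−1} = 4 (mod 11).
  v = [7, 7, 3, 1, 4].
Step 2: syndromes of r = [7, 1, 0, 6, 10] (all sums mod 11).
  S_0 = Σ v_i r_i = 7·7 + 7·1 + 3·0 + 1·6 + 4·10 = 102 ≡ 3.
  S_1 = Σ v_i α_i r_i = 7·8·7 + 7·4·1 + 3·7·0 + 1·9·6 + 4·10·10 = 874 ≡ 5.
  α_i^2 mod 11 = [9, 5, 5, 4, 1].
  S_2 = Σ v_i α_i^2 r_i = 7·9·7 + 7·5·1 + 3·5·0 + 1·4·6 + 4·1·10 = 540 ≡ 1.
  S = (3, 5, 1) ≠ 0, so r is not a codeword (an error is present).
Step 3: locate the error. For a single error e at position i, S_ℓ = v_i·e·α_i^ℓ, so α_err = S_1/S_0.
  S_0^{−1} = 3^{−1} = 4 (mod 11), so α_err = 5·4 = 20 ≡ 9 = α_4. Error position i = 4.
  Consistency check: S_2/S_1 = 1·9 = 9 ≡ 9 = α_err ✓ (single-error assumption holds).
Step 4: error magnitude e = S_0/v_4 = S_0·∏_{j≠4}(α_4 − α_j) = 3·1 = 3 ≡ 3 (mod 11).
Step 5: correct position 4: c_4 = r_4 − e = 6 − 3 ≡ 3 (mod 11). Hence c = [7, 1, 0, 3, 10].
  Check: interpolating c through the α_i gives m(x) = 6 + 7·x (degree < 2) with m(α_i) = c_i for every i, so c is indeed a codeword.


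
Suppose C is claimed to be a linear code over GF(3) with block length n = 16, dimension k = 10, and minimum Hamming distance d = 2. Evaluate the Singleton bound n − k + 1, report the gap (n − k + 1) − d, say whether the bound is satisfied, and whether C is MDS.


Singleton RHS = n − k + 1 = 7, slack = 5, bound satisfied, not MDS.

Singleton bound: d ≤ n − k + 1.
Here n = 16, k = 10, so n − k + 1 = 7.
Given d = 2, check d ≤ 7: YES.
Slack = (n − k + 1) − d = 5.
The code is NOT MDS (slack = 5 > 0).
Description: the claimed parameters are [16, 10, 2]_3; such a code would be non-MDS.


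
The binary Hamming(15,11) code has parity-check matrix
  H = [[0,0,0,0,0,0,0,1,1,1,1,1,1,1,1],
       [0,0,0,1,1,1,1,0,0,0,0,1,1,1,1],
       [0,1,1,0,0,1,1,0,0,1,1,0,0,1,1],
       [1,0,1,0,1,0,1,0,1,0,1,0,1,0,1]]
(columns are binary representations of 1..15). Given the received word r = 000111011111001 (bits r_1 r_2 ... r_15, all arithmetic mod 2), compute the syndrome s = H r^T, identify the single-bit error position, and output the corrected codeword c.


s = (0, 1, 0, 0)^T, error position = 4, corrected codeword c = 000011011111001

Compute s = H r^T mod 2 one row at a time:
  s_1 = 1 + 1 + 1 + 1 + 1 + 0 + 0 + 1 = 6 ≡ 0 (mod 2).
  s_2 = 1 + 1 + 1 + 0 + 1 + 0 + 0 + 1 = 5 ≡ 1 (mod 2).
  s_3 = 0 + 0 + 1 + 0 + 1 + 1 + 0 + 1 = 4 ≡ 0 (mod 2).
  s_4 = 0 + 0 + 1 + 0 + 1 + 1 + 0 + 1 = 4 ≡ 0 (mod 2).
s = (0, 1, 0, 0)^T — this equals column 4 of H (binary 0100), so error is at position 4.
Correct: flip bit 4 of r = 000111011111001 to get c = 000011011111001.


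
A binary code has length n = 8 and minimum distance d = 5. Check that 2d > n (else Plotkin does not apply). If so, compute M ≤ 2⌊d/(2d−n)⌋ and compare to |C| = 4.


Plotkin bound M ≤ 4; given |C| = 4 ≤ bound (satisfied).

Check applicability: 2d = 10, n = 8.
2d − n = 2 > 0, so Plotkin applies.
Compute d/(2d−n) = 5/2 ≈ 2.5000.
⌊d/(2d−n)⌋ = 2.
Plotkin bound: M ≤ 2·2 = 4.
Given |C| = 4, check: satisfied.
This |C| is at the Plotkin bound.


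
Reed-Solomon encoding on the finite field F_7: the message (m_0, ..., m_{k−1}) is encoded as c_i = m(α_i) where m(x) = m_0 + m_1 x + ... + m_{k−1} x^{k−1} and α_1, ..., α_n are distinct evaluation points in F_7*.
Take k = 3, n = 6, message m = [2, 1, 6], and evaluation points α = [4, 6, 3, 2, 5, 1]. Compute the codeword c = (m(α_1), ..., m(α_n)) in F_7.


c = [4, 0, 3, 0, 3, 2]

Message polynomial: m(x) = 2 + 1·x + 6·x^2 (mod 7).
For each evaluation point α_i, compute m(α_i) mod 7:
  α_1 = 4: Horner steps 6 → 4 → 4, so m(4) = 4.
  α_2 = 6: Horner steps 6 → 2 → 0, so m(6) = 0.
  α_3 = 3: Horner steps 6 → 5 → 3, so m(3) = 3.
  α_4 = 2: Horner steps 6 → 6 → 0, so m(2) = 0.
  α_5 = 5: Horner steps 6 → 3 → 3, so m(5) = 3.
  α_6 = 1: Horner steps 6 → 0 → 2, so m(1) = 2.
Codeword c = [4, 0, 3, 0, 3, 2] ∈ F_7^6.


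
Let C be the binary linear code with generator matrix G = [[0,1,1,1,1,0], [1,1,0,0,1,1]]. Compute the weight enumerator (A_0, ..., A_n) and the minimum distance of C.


Weight distribution: A_0 = 1, A_4 = 3. Minimum distance d = 4.

Enumerate all 2^2 = 4 messages m ∈ F_2^2.
For each, compute codeword c = mG in F_2^6, then tally its weight.
  m = 00 → c = 000000, weight = 0.
  m = 10 → c = 011110, weight = 4.
  m = 01 → c = 110011, weight = 4.
  m = 11 → c = 101101, weight = 4.
Tally weights:
  weight 0: 1 codewords.
  weight 4: 3 codewords.
Minimum distance d = smallest w > 0 with A_w > 0 = 4.
Sanity: Σ A_w = 4 = 2^2 = 4 ✓.


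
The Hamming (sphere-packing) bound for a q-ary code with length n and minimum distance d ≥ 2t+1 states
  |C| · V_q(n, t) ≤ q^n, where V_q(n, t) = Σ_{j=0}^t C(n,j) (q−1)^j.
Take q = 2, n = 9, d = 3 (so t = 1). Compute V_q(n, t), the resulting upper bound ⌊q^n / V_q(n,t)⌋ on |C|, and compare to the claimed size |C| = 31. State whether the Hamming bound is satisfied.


V_q(n, t) = 10, q^n = 512, Hamming bound = 51, |C| = 31 ≤ bound (satisfied).

Step 1: Compute V_q(n, t) = Σ_{j=0}^1 C(n, j) (q−1)^j.
  j = 0: C(9,0)·(1)^0 = 1·1 = 1.
  j = 1: C(9,1)·(1)^1 = 9·1 = 9.
  V_q(n, t) = 1 + 9 = 10.
Step 2: q^n = 2^9 = 512.
Step 3: Hamming bound ⌊q^n / V_q(n,t)⌋ = ⌊512/10⌋ = 51.
Step 4: Compare |C| = 31 to 51: satisfied.
The claimed |C| lies below the Hamming bound.


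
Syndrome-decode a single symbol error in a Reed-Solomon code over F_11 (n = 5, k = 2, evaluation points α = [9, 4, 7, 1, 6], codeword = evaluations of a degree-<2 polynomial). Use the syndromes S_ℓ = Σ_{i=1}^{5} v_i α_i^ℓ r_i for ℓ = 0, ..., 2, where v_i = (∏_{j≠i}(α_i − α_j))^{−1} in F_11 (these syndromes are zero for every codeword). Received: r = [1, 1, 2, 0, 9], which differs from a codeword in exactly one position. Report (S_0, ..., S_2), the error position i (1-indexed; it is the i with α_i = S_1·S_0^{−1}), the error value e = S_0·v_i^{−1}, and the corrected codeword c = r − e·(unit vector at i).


S = (10, 2, 7), error at position 1, error magnitude e = 2, c = [10, 1, 2, 0, 9].

Step 1: column multipliers v_i = (∏_{j≠i}(α_i − α_j))^{−1} mod 11.
  i = 1 (α = 9): (9−4)(9−7)(9−1)(9−6) = 5·2·8·3 = 240 ≡ 9, so v_1 = 9^{−1} = 5 (mod 11).
  i = 2 (α = 4): (4−9)(4−7)(4−1)(4−6) = (−5)·(−3)·3·(−2) = −90 ≡ 9, so v_2 = 9^{−1} = 5 (mod 11).
  i = 3 (α = 7): (7−9)(7−4)(7−1)(7−6) = (−2)·3·6·1 = −36 ≡ 8, so v_3 = 8^{−1} = 7 (mod 11).
  i = 4 (α = 1): (1−9)(1−4)(1−7)(1−6) = (−8)·(−3)·(−6)·(−5) = 720 ≡ 5, so v_4 = 5^{−1} = 9 (mod 11).
  i = 5 (α = 6): (6−9)(6−4)(6−7)(6−1) = (−3)·2·(−1)·5 = 30 ≡ 8, so v_5 = 8^{−1} = 7 (mod 11).
  v = [5, 5, 7, 9, 7].
Step 2: syndromes of r = [1, 1, 2, 0, 9] (all sums mod 11).
  S_0 = Σ v_i r_i = 5·1 + 5·1 + 7·2 + 9·0 + 7·9 = 87 ≡ 10.
  S_1 = Σ v_i α_i r_i = 5·9·1 + 5·4·1 + 7·7·2 + 9·1·0 + 7·6·9 = 541 ≡ 2.
  α_i^2 mod 11 = [4, 5, 5, 1, 3].
  S_2 = Σ v_i α_i^2 r_i = 5·4·1 + 5·5·1 + 7·5·2 + 9·1·0 + 7·3·9 = 304 ≡ 7.
  S = (10, 2, 7) ≠ 0, so r is not a codeword (an error is present).
Step 3: locate the error. For a single error e at position i, S_ℓ = v_i·e·α_i^ℓ, so α_err = S_1/S_0.
  S_0^{−1} = 10^{−1} = 10 (mod 11), so α_err = 2·10 = 20 ≡ 9 = α_1. Error position i = 1.
  Consistency check: S_2/S_1 = 7·6 = 42 ≡ 9 = α_err ✓ (single-error assumption holds).
Step 4: error magnitude e = S_0/v_1 = S_0·∏_{j≠1}(α_1 − α_j) = 10·9 = 90 ≡ 2 (mod 11).
Step 5: correct position 1: c_1 = r_1 − e = 1 − 2 ≡ 10 (mod 11). Hence c = [10, 1, 2, 0, 9].
  Check: interpolating c through the α_i gives m(x) = 7 + 4·x (degree < 2) with m(α_i) = c_i for every i, so c is indeed a codeword.


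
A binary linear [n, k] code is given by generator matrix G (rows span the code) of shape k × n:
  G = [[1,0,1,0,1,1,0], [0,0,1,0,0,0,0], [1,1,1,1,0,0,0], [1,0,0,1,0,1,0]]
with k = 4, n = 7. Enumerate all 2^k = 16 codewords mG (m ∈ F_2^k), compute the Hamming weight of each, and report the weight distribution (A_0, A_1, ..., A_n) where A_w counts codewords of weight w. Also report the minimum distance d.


Weight distribution: A_0 = 1, A_1 = 1, A_2 = 2, A_3 = 6, A_4 = 5, A_5 = 1. Minimum distance d = 1.

Enumerate all 2^4 = 16 messages m ∈ F_2^4.
For each, compute codeword c = mG in F_2^7, then tally its weight.
  m = 0000 → c = 0000000, weight = 0.
  m = 1000 → c = 1010110, weight = 4.
  m = 0100 → c = 0010000, weight = 1.
  m = 1100 → c = 1000110, weight = 3.
  m = 0010 → c = 1111000, weight = 4.
  m = 1010 → c = 0101110, weight = 4.
  m = 0110 → c = 1101000, weight = 3.
  m = 1110 → c = 0111110, weight = 5.
  m = 0001 → c = 1001010, weight = 3.
  m = 1001 → c = 0011100, weight = 3.
  m = 0101 → c = 1011010, weight = 4.
  m = 1101 → c = 0001100, weight = 2.
  m = 0011 → c = 0110010, weight = 3.
  m = 1011 → c = 1100100, weight = 3.
  m = 0111 → c = 0100010, weight = 2.
  m = 1111 → c = 1110100, weight = 4.
Tally weights:
  weight 0: 1 codewords.
  weight 1: 1 codewords.
  weight 2: 2 codewords.
  weight 3: 6 codewords.
  weight 4: 5 codewords.
  weight 5: 1 codewords.
Minimum distance d = smallest w > 0 with A_w > 0 = 1.
Sanity: Σ A_w = 16 = 2^4 = 16 ✓.


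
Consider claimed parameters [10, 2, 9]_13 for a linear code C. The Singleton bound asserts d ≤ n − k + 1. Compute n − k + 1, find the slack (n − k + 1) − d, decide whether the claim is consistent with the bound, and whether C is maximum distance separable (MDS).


Singleton RHS = n − k + 1 = 9, slack = 0, bound satisfied, MDS.

Singleton bound: d ≤ n − k + 1.
Here n = 10, k = 2, so n − k + 1 = 9.
Given d = 9, check d ≤ 9: YES.
Slack = (n − k + 1) − d = 0.
The code is MDS (slack = 0).
Description: the claimed parameters are [10, 2, 9]_13; such a code would be MDS (meets Singleton bound).


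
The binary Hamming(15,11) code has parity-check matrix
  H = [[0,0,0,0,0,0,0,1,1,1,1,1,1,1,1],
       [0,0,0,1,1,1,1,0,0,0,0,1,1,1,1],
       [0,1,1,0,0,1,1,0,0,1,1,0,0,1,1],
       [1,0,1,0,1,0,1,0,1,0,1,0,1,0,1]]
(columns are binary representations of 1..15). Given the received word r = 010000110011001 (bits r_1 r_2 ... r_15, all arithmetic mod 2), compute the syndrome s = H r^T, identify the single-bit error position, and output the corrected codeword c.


s = (0, 1, 0, 1)^T, error position = 5, corrected codeword c = 010010110011001

Compute s = H r^T mod 2 one row at a time:
  s_1 = 1 + 0 + 0 + 1 + 1 + 0 + 0 + 1 = 4 ≡ 0 (mod 2).
  s_2 = 0 + 0 + 0 + 1 + 1 + 0 + 0 + 1 = 3 ≡ 1 (mod 2).
  s_3 = 1 + 0 + 0 + 1 + 0 + 1 + 0 + 1 = 4 ≡ 0 (mod 2).
  s_4 = 0 + 0 + 0 + 1 + 0 + 1 + 0 + 1 = 3 ≡ 1 (mod 2).
s = (0, 1, 0, 1)^T — this equals column 5 of H (binary 0101), so error is at position 5.
Correct: flip bit 5 of r = 010000110011001 to get c = 010010110011001.


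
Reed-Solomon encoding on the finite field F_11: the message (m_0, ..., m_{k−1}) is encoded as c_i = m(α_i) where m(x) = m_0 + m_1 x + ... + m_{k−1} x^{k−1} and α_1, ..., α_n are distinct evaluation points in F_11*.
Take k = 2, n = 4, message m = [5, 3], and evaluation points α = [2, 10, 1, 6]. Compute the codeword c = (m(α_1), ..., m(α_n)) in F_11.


c = [0, 2, 8, 1]

Message polynomial: m(x) = 5 + 3·x (mod 11).
For each evaluation point α_i, compute m(α_i) mod 11:
  α_1 = 2: Horner steps 3 → 0, so m(2) = 0.
  α_2 = 10: Horner steps 3 → 2, so m(10) = 2.
  α_3 = 1: Horner steps 3 → 8, so m(1) = 8.
  α_4 = 6: Horner steps 3 → 1, so m(6) = 1.
Codeword c = [0, 2, 8, 1] ∈ F_11^4.


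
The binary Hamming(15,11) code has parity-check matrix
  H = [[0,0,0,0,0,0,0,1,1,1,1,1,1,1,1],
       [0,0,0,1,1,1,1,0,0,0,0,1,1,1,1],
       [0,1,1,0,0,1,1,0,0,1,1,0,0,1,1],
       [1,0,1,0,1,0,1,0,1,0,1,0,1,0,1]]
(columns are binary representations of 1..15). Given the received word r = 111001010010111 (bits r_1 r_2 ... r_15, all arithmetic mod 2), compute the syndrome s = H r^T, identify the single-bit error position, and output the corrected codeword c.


s = (1, 0, 0, 1)^T, error position = 9, corrected codeword c = 111001011010111

Compute s = H r^T mod 2 one row at a time:
  s_1 = 1 + 0 + 0 + 1 + 0 + 1 + 1 + 1 = 5 ≡ 1 (mod 2).
  s_2 = 0 + 0 + 1 + 0 + 0 + 1 + 1 + 1 = 4 ≡ 0 (mod 2).
  s_3 = 1 + 1 + 1 + 0 + 0 + 1 + 1 + 1 = 6 ≡ 0 (mod 2).
  s_4 = 1 + 1 + 0 + 0 + 0 + 1 + 1 + 1 = 5 ≡ 1 (mod 2).
s = (1, 0, 0, 1)^T — this equals column 9 of H (binary 1001), so error is at position 9.
Correct: flip bit 9 of r = 111001010010111 to get c = 111001011010111.


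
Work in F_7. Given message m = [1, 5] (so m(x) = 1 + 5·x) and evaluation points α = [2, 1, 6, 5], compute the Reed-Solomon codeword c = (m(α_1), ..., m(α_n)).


c = [4, 6, 3, 5]

Message polynomial: m(x) = 1 + 5·x (mod 7).
For each evaluation point α_i, compute m(α_i) mod 7:
  α_1 = 2: Horner steps 5 → 4, so m(2) = 4.
  α_2 = 1: Horner steps 5 → 6, so m(1) = 6.
  α_3 = 6: Horner steps 5 → 3, so m(6) = 3.
  α_4 = 5: Horner steps 5 → 5, so m(5) = 5.
Codeword c = [4, 6, 3, 5] ∈ F_7^4.


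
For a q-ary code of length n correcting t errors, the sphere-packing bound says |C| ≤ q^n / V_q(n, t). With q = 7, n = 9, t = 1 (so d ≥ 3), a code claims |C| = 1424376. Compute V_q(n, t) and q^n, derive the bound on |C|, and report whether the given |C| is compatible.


V_q(n, t) = 55, q^n = 40353607, Hamming bound = 733701, |C| = 1424376 > bound (violated).

Step 1: Compute V_q(n, t) = Σ_{j=0}^1 C(n, j) (q−1)^j.
  j = 0: C(9,0)·(6)^0 = 1·1 = 1.
  j = 1: C(9,1)·(6)^1 = 9·6 = 54.
  V_q(n, t) = 1 + 54 = 55.
Step 2: q^n = 7^9 = 40353607.
Step 3: Hamming bound ⌊q^n / V_q(n,t)⌋ = ⌊40353607/55⌋ = 733701.
Step 4: Compare |C| = 1424376 to 733701: violated.
The claimed |C| lies above the Hamming bound, so no 7-ary code of length 9 with d ≥ 3 can have 1424376 codewords.


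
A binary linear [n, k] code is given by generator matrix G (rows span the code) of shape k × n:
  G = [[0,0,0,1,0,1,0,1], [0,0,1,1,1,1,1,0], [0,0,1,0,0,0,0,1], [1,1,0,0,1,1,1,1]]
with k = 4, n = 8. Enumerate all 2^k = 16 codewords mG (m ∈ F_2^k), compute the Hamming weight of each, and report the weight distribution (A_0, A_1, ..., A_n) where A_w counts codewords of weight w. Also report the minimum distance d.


Weight distribution: A_0 = 1, A_2 = 2, A_3 = 3, A_4 = 3, A_5 = 4, A_6 = 2, A_7 = 1. Minimum distance d = 2.

Enumerate all 2^4 = 16 messages m ∈ F_2^4.
For each, compute codeword c = mG in F_2^8, then tally its weight.
  m = 0000 → c = 00000000, weight = 0.
  m = 1000 → c = 00010101, weight = 3.
  m = 0100 → c = 00111110, weight = 5.
  m = 1100 → c = 00101011, weight = 4.
  m = 0010 → c = 00100001, weight = 2.
  m = 1010 → c = 00110100, weight = 3.
  m = 0110 → c = 00011111, weight = 5.
  m = 1110 → c = 00001010, weight = 2.
  m = 0001 → c = 11001111, weight = 6.
  m = 1001 → c = 11011010, weight = 5.
  m = 0101 → c = 11110001, weight = 5.
  m = 1101 → c = 11100100, weight = 4.
  m = 0011 → c = 11101110, weight = 6.
  m = 1011 → c = 11111011, weight = 7.
  m = 0111 → c = 11010000, weight = 3.
  m = 1111 → c = 11000101, weight = 4.
Tally weights:
  weight 0: 1 codewords.
  weight 2: 2 codewords.
  weight 3: 3 codewords.
  weight 4: 3 codewords.
  weight 5: 4 codewords.
  weight 6: 2 codewords.
  weight 7: 1 codewords.
Minimum distance d = smallest w > 0 with A_w > 0 = 2.
Sanity: Σ A_w = 16 = 2^4 = 16 ✓.


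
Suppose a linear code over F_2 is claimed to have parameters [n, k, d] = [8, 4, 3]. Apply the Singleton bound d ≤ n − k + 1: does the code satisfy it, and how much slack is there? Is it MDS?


Singleton RHS = n − k + 1 = 5, slack = 2, bound satisfied, not MDS.

Singleton bound: d ≤ n − k + 1.
Here n = 8, k = 4, so n − k + 1 = 5.
Given d = 3, check d ≤ 5: YES.
Slack = (n − k + 1) − d = 2.
The code is NOT MDS (slack = 2 > 0).
Description: the claimed parameters are [8, 4, 3]_2; such a code would be non-MDS.


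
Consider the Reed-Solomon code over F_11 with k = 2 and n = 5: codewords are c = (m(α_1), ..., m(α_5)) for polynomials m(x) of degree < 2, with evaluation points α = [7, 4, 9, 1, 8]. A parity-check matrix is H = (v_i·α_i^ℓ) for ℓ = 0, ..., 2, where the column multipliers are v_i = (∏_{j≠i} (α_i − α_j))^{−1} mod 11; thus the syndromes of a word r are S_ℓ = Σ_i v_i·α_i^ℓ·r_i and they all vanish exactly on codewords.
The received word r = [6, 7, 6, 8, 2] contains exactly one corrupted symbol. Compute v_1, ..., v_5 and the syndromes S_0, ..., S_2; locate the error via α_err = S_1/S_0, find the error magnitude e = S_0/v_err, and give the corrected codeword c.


S = (10, 2, 7), error at position 3, error magnitude e = 8, c = [6, 7, 9, 8, 2].

Step 1: column multipliers v_i = (∏_{j≠i}(α_i − α_j))^{−1} mod 11.
  i = 1 (α = 7): (7−4)(7−9)(7−1)(7−8) = 3·(−2)·6·(−1) = 36 ≡ 3, so v_1 = 3^{−1} = 4 (mod 11).
  i = 2 (α = 4): (4−7)(4−9)(4−1)(4−8) = (−3)·(−5)·3·(−4) = −180 ≡ 7, so v_2 = 7^{−1} = 8 (mod 11).
  i = 3 (α = 9): (9−7)(9−4)(9−1)(9−8) = 2·5·8·1 = 80 ≡ 3, so v_3 = 3^{−1} = 4 (mod 11).
  i = 4 (α = 1): (1−7)(1−4)(1−9)(1−8) = (−6)·(−3)·(−8)·(−7) = 1008 ≡ 7, so v_4 = 7^{−1} = 8 (mod 11).
  i = 5 (α = 8): (8−7)(8−4)(8−9)(8−1) = 1·4·(−1)·7 = −28 ≡ 5, so v_5 = 5^{−1} = 9 (mod 11).
  v = [4, 8, 4, 8, 9].
Step 2: syndromes of r = [6, 7, 6, 8, 2] (all sums mod 11).
  S_0 = Σ v_i r_i = 4·6 + 8·7 + 4·6 + 8·8 + 9·2 = 186 ≡ 10.
  S_1 = Σ v_i α_i r_i = 4·7·6 + 8·4·7 + 4·9·6 + 8·1·8 + 9·8·2 = 816 ≡ 2.
  α_i^2 mod 11 = [5, 5, 4, 1, 9].
  S_2 = Σ v_i α_i^2 r_i = 4·5·6 + 8·5·7 + 4·4·6 + 8·1·8 + 9·9·2 = 722 ≡ 7.
  S = (10, 2, 7) ≠ 0, so r is not a codeword (an error is present).
Step 3: locate the error. For a single error e at position i, S_ℓ = v_i·e·α_i^ℓ, so α_err = S_1/S_0.
  S_0^{−1} = 10^{−1} = 10 (mod 11), so α_err = 2·10 = 20 ≡ 9 = α_3. Error position i = 3.
  Consistency check: S_2/S_1 = 7·6 = 42 ≡ 9 = α_err ✓ (single-error assumption holds).
Step 4: error magnitude e = S_0/v_3 = S_0·∏_{j≠3}(α_3 − α_j) = 10·3 = 30 ≡ 8 (mod 11).
Step 5: correct position 3: c_3 = r_3 − e = 6 − 8 ≡ 9 (mod 11). Hence c = [6, 7, 9, 8, 2].
  Check: interpolating c through the α_i gives m(x) = 1 + 7·x (degree < 2) with m(α_i) = c_i for every i, so c is indeed a codeword.


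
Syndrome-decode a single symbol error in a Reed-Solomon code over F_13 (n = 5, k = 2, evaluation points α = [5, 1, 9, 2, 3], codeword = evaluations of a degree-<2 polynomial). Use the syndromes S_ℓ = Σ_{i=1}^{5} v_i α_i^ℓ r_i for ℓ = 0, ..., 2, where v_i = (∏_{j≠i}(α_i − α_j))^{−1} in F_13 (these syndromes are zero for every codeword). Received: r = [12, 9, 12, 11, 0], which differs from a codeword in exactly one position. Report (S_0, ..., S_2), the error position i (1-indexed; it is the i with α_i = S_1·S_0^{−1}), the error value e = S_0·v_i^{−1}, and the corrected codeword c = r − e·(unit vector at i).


S = (1, 5, 12), error at position 1, error magnitude e = 8, c = [4, 9, 12, 11, 0].

Step 1: column multipliers v_i = (∏_{j≠i}(α_i − α_j))^{−1} mod 13.
  i = 1 (α = 5): (5−1)(5−9)(5−2)(5−3) = 4·(−4)·3·2 = −96 ≡ 8, so v_1 = 8^{−1} = 5 (mod 13).
  i = 2 (α = 1): (1−5)(1−9)(1−2)(1−3) = (−4)·(−8)·(−1)·(−2) = 64 ≡ 12, so v_2 = 12^{−1} = 12 (mod 13).
  i = 3 (α = 9): (9−5)(9−1)(9−2)(9−3) = 4·8·7·6 = 1344 ≡ 5, so v_3 = 5^{−1} = 8 (mod 13).
  i = 4 (α = 2): (2−5)(2−1)(2−9)(2−3) = (−3)·1·(−7)·(−1) = −21 ≡ 5, so v_4 = 5^{−1} = 8 (mod 13).
  i = 5 (α = 3): (3−5)(3−1)(3−9)(3−2) = (−2)·2·(−6)·1 = 24 ≡ 11, so v_5 = 11^{−1} = 6 (mod 13).
  v = [5, 12, 8, 8, 6].
Step 2: syndromes of r = [12, 9, 12, 11, 0] (all sums mod 13).
  S_0 = Σ v_i r_i = 5·12 + 12·9 + 8·12 + 8·11 + 6·0 = 352 ≡ 1.
  S_1 = Σ v_i α_i r_i = 5·5·12 + 12·1·9 + 8·9·12 + 8·2·11 + 6·3·0 = 1448 ≡ 5.
  α_i^2 mod 13 = [12, 1, 3, 4, 9].
  S_2 = Σ v_i α_i^2 r_i = 5·12·12 + 12·1·9 + 8·3·12 + 8·4·11 + 6·9·0 = 1468 ≡ 12.
  S = (1, 5, 12) ≠ 0, so r is not a codeword (an error is present).
Step 3: locate the error. For a single error e at position i, S_ℓ = v_i·e·α_i^ℓ, so α_err = S_1/S_0.
  S_0^{−1} = 1^{−1} = 1 (mod 13), so α_err = 5·1 = 5 ≡ 5 = α_1. Error position i = 1.
  Consistency check: S_2/S_1 = 12·8 = 96 ≡ 5 = α_err ✓ (single-error assumption holds).
Step 4: error magnitude e = S_0/v_1 = S_0·∏_{j≠1}(α_1 − α_j) = 1·8 = 8 ≡ 8 (mod 13).
Step 5: correct position 1: c_1 = r_1 − e = 12 − 8 ≡ 4 (mod 13). Hence c = [4, 9, 12, 11, 0].
  Check: interpolating c through the α_i gives m(x) = 7 + 2·x (degree < 2) with m(α_i) = c_i for every i, so c is indeed a codeword.


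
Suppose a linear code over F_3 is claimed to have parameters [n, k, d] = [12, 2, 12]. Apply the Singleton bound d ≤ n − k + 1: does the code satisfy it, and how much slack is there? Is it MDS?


Singleton RHS = n − k + 1 = 11, slack = -1, bound violated (no such code; not MDS).

Singleton bound: d ≤ n − k + 1.
Here n = 12, k = 2, so n − k + 1 = 11.
Given d = 12, check d ≤ 11: NO.
Slack = (n − k + 1) − d = -1.
The slack is negative: d = 12 exceeds n − k + 1 = 11 by 1, so the Singleton bound is violated and no linear [12, 2, 12]_3 code can exist. In particular it is not MDS (MDS requires d = n − k + 1 exactly).
Description: the claimed parameters are [12, 2, 12]_3; such a code would be impossible (violates the Singleton bound).


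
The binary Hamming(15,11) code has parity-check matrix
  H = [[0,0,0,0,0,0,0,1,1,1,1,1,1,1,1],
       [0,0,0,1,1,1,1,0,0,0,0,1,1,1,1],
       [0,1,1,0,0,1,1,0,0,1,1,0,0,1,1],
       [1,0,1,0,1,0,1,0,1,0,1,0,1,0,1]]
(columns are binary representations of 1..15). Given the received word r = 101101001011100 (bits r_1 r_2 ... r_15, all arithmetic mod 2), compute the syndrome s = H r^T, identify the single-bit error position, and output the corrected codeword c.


s = (0, 0, 1, 1)^T, error position = 3, corrected codeword c = 100101001011100

Compute s = H r^T mod 2 one row at a time:
  s_1 = 0 + 1 + 0 + 1 + 1 + 1 + 0 + 0 = 4 ≡ 0 (mod 2).
  s_2 = 1 + 0 + 1 + 0 + 1 + 1 + 0 + 0 = 4 ≡ 0 (mod 2).
  s_3 = 0 + 1 + 1 + 0 + 0 + 1 + 0 + 0 = 3 ≡ 1 (mod 2).
  s_4 = 1 + 1 + 0 + 0 + 1 + 1 + 1 + 0 = 5 ≡ 1 (mod 2).
s = (0, 0, 1, 1)^T — this equals column 3 of H (binary 0011), so error is at position 3.
Correct: flip bit 3 of r = 101101001011100 to get c = 100101001011100.


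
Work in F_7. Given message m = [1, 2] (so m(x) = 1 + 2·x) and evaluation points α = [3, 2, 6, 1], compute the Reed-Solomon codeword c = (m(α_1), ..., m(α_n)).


c = [0, 5, 6, 3]

Message polynomial: m(x) = 1 + 2·x (mod 7).
For each evaluation point α_i, compute m(α_i) mod 7:
  α_1 = 3: Horner steps 2 → 0, so m(3) = 0.
  α_2 = 2: Horner steps 2 → 5, so m(2) = 5.
  α_3 = 6: Horner steps 2 → 6, so m(6) = 6.
  α_4 = 1: Horner steps 2 → 3, so m(1) = 3.
Codeword c = [0, 5, 6, 3] ∈ F_7^4.


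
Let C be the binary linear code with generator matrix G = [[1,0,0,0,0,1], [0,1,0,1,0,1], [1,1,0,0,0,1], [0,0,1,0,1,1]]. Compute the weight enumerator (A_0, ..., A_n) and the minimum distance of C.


Weight distribution: A_0 = 1, A_1 = 1, A_2 = 3, A_3 = 6, A_4 = 3, A_5 = 1, A_6 = 1. Minimum distance d = 1.

Enumerate all 2^4 = 16 messages m ∈ F_2^4.
For each, compute codeword c = mG in F_2^6, then tally its weight.
  m = 0000 → c = 000000, weight = 0.
  m = 1000 → c = 100001, weight = 2.
  m = 0100 → c = 010101, weight = 3.
  m = 1100 → c = 110100, weight = 3.
  m = 0010 → c = 110001, weight = 3.
  m = 1010 → c = 010000, weight = 1.
  m = 0110 → c = 100100, weight = 2.
  m = 1110 → c = 000101, weight = 2.
  m = 0001 → c = 001011, weight = 3.
  m = 1001 → c = 101010, weight = 3.
  m = 0101 → c = 011110, weight = 4.
  m = 1101 → c = 111111, weight = 6.
  m = 0011 → c = 111010, weight = 4.
  m = 1011 → c = 011011, weight = 4.
  m = 0111 → c = 101111, weight = 5.
  m = 1111 → c = 001110, weight = 3.
Tally weights:
  weight 0: 1 codewords.
  weight 1: 1 codewords.
  weight 2: 3 codewords.
  weight 3: 6 codewords.
  weight 4: 3 codewords.
  weight 5: 1 codewords.
  weight 6: 1 codewords.
Minimum distance d = smallest w > 0 with A_w > 0 = 1.
Sanity: Σ A_w = 16 = 2^4 = 16 ✓.


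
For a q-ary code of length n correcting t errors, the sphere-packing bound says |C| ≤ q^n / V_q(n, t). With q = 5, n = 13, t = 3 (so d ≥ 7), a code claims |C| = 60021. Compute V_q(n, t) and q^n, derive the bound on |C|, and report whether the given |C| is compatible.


V_q(n, t) = 19605, q^n = 1220703125, Hamming bound = 62264, |C| = 60021 ≤ bound (satisfied).

Step 1: Compute V_q(n, t) = Σ_{j=0}^3 C(n, j) (q−1)^j.
  j = 0: C(13,0)·(4)^0 = 1·1 = 1.
  j = 1: C(13,1)·(4)^1 = 13·4 = 52.
  j = 2: C(13,2)·(4)^2 = 78·16 = 1248.
  j = 3: C(13,3)·(4)^3 = 286·64 = 18304.
  V_q(n, t) = 1 + 52 + 1248 + 18304 = 19605.
Step 2: q^n = 5^13 = 1220703125.
Step 3: Hamming bound ⌊q^n / V_q(n,t)⌋ = ⌊1220703125/19605⌋ = 62264.
Step 4: Compare |C| = 60021 to 62264: satisfied.
The claimed |C| lies below the Hamming bound.


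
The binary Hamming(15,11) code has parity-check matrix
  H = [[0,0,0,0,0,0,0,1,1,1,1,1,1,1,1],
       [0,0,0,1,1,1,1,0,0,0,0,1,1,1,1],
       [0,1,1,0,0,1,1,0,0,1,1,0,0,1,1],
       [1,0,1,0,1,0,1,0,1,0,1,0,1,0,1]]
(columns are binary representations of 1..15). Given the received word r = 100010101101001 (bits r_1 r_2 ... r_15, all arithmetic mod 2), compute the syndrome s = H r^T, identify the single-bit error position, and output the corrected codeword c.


s = (0, 0, 1, 1)^T, error position = 3, corrected codeword c = 101010101101001

Compute s = H r^T mod 2 one row at a time:
  s_1 = 0 + 1 + 1 + 0 + 1 + 0 + 0 + 1 = 4 ≡ 0 (mod 2).
  s_2 = 0 + 1 + 0 + 1 + 1 + 0 + 0 + 1 = 4 ≡ 0 (mod 2).
  s_3 = 0 + 0 + 0 + 1 + 1 + 0 + 0 + 1 = 3 ≡ 1 (mod 2).
  s_4 = 1 + 0 + 1 + 1 + 1 + 0 + 0 + 1 = 5 ≡ 1 (mod 2).
s = (0, 0, 1, 1)^T — this equals column 3 of H (binary 0011), so error is at position 3.
Correct: flip bit 3 of r = 100010101101001 to get c = 101010101101001.


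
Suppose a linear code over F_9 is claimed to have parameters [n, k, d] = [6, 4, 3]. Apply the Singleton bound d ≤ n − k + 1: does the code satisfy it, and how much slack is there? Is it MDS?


Singleton RHS = n − k + 1 = 3, slack = 0, bound satisfied, MDS.

Singleton bound: d ≤ n − k + 1.
Here n = 6, k = 4, so n − k + 1 = 3.
Given d = 3, check d ≤ 3: YES.
Slack = (n − k + 1) − d = 0.
The code is MDS (slack = 0).
Description: the claimed parameters are [6, 4, 3]_9; such a code would be MDS (meets Singleton bound).


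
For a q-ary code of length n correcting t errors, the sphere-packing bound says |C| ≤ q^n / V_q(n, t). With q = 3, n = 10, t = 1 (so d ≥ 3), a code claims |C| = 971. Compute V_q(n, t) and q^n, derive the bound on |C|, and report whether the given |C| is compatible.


V_q(n, t) = 21, q^n = 59049, Hamming bound = 2811, |C| = 971 ≤ bound (satisfied).

Step 1: Compute V_q(n, t) = Σ_{j=0}^1 C(n, j) (q−1)^j.
  j = 0: C(10,0)·(2)^0 = 1·1 = 1.
  j = 1: C(10,1)·(2)^1 = 10·2 = 20.
  V_q(n, t) = 1 + 20 = 21.
Step 2: q^n = 3^10 = 59049.
Step 3: Hamming bound ⌊q^n / V_q(n,t)⌋ = ⌊59049/21⌋ = 2811.
Step 4: Compare |C| = 971 to 2811: satisfied.
The claimed |C| lies below the Hamming bound.


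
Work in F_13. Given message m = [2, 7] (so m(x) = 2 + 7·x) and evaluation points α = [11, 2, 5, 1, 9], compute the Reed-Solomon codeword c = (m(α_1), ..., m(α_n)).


c = [1, 3, 11, 9, 0]

Message polynomial: m(x) = 2 + 7·x (mod 13).
For each evaluation point α_i, compute m(α_i) mod 13:
  α_1 = 11: Horner steps 7 → 1, so m(11) = 1.
  α_2 = 2: Horner steps 7 → 3, so m(2) = 3.
  α_3 = 5: Horner steps 7 → 11, so m(5) = 11.
  α_4 = 1: Horner steps 7 → 9, so m(1) = 9.
  α_5 = 9: Horner steps 7 → 0, so m(9) = 0.
Codeword c = [1, 3, 11, 9, 0] ∈ F_13^5.


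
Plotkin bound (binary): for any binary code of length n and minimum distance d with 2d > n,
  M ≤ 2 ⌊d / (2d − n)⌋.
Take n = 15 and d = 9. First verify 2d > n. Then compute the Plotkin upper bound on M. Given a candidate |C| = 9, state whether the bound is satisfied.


Plotkin bound M ≤ 6; given |C| = 9 > bound (violated).

Check applicability: 2d = 18, n = 15.
2d − n = 3 > 0, so Plotkin applies.
Compute d/(2d−n) = 9/3 ≈ 3.0000.
⌊d/(2d−n)⌋ = 3.
Plotkin bound: M ≤ 2·3 = 6.
Given |C| = 9, check: VIOLATED.
This |C| is above the Plotkin bound, so no binary code with n = 15, d = 9 and 9 codewords exists.


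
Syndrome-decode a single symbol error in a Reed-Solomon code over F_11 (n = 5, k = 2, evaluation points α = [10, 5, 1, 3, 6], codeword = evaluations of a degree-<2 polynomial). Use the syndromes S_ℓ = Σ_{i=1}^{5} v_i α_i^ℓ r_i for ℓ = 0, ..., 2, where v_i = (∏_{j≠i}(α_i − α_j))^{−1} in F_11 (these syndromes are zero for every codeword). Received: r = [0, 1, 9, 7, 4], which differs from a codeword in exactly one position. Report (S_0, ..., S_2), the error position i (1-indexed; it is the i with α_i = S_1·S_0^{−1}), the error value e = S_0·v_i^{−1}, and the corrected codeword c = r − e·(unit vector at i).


S = (1, 5, 3), error at position 2, error magnitude e = 7, c = [0, 5, 9, 7, 4].

Step 1: column multipliers v_i = (∏_{j≠i}(α_i − α_j))^{−1} mod 11.
  i = 1 (α = 10): (10−5)(10−1)(10−3)(10−6) = 5·9·7·4 = 1260 ≡ 6, so v_1 = 6^{−1} = 2 (mod 11).
  i = 2 (α = 5): (5−10)(5−1)(5−3)(5−6) = (−5)·4·2·(−1) = 40 ≡ 7, so v_2 = 7^{−1} = 8 (mod 11).
  i = 3 (α = 1): (1−10)(1−5)(1−3)(1−6) = (−9)·(−4)·(−2)·(−5) = 360 ≡ 8, so v_3 = 8^{−1} = 7 (mod 11).
  i = 4 (α = 3): (3−10)(3−5)(3−1)(3−6) = (−7)·(−2)·2·(−3) = −84 ≡ 4, so v_4 = 4^{−1} = 3 (mod 11).
  i = 5 (α = 6): (6−10)(6−5)(6−1)(6−3) = (−4)·1·5·3 = −60 ≡ 6, so v_5 = 6^{−1} = 2 (mod 11).
  v = [2, 8, 7, 3, 2].
Step 2: syndromes of r = [0, 1, 9, 7, 4] (all sums mod 11).
  S_0 = Σ v_i r_i = 2·0 + 8·1 + 7·9 + 3·7 + 2·4 = 100 ≡ 1.
  S_1 = Σ v_i α_i r_i = 2·10·0 + 8·5·1 + 7·1·9 + 3·3·7 + 2·6·4 = 214 ≡ 5.
  α_i^2 mod 11 = [1, 3, 1, 9, 3].
  S_2 = Σ v_i α_i^2 r_i = 2·1·0 + 8·3·1 + 7·1·9 + 3·9·7 + 2·3·4 = 300 ≡ 3.
  S = (1, 5, 3) ≠ 0, so r is not a codeword (an error is present).
Step 3: locate the error. For a single error e at position i, S_ℓ = v_i·e·α_i^ℓ, so α_err = S_1/S_0.
  S_0^{−1} = 1^{−1} = 1 (mod 11), so α_err = 5·1 = 5 ≡ 5 = α_2. Error position i = 2.
  Consistency check: S_2/S_1 = 3·9 = 27 ≡ 5 = α_err ✓ (single-error assumption holds).
Step 4: error magnitude e = S_0/v_2 = S_0·∏_{j≠2}(α_2 − α_j) = 1·7 = 7 ≡ 7 (mod 11).
Step 5: correct position 2: c_2 = r_2 − e = 1 − 7 ≡ 5 (mod 11). Hence c = [0, 5, 9, 7, 4].
  Check: interpolating c through the α_i gives m(x) = 10 + 10·x (degree < 2) with m(α_i) = c_i for every i, so c is indeed a codeword.
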